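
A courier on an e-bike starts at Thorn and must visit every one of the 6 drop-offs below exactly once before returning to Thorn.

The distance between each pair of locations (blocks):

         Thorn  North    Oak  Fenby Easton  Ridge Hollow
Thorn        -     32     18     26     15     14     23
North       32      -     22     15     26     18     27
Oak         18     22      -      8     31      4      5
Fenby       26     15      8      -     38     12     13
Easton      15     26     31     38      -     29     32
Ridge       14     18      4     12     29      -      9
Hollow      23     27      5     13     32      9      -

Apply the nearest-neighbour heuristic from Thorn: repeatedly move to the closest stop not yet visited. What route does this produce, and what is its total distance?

From Thorn: distances to unvisited — Ridge=14, Easton=15, Oak=18, Hollow=23, Fenby=26, North=32. Nearest is Ridge (14).
From Ridge: distances to unvisited — Oak=4, Hollow=9, Fenby=12, North=18, Easton=29. Nearest is Oak (4).
From Oak: distances to unvisited — Hollow=5, Fenby=8, North=22, Easton=31. Nearest is Hollow (5).
From Hollow: distances to unvisited — Fenby=13, North=27, Easton=32. Nearest is Fenby (13).
From Fenby: distances to unvisited — North=15, Easton=38. Nearest is North (15).
From North: distances to unvisited — Easton=26. Nearest is Easton (26).
Return Easton→Thorn: 15.
Total = 14 + 4 + 5 + 13 + 15 + 26 + 15 = 92.

92 blocks along Thorn → Ridge → Oak → Hollow → Fenby → North → Easton → Thorn.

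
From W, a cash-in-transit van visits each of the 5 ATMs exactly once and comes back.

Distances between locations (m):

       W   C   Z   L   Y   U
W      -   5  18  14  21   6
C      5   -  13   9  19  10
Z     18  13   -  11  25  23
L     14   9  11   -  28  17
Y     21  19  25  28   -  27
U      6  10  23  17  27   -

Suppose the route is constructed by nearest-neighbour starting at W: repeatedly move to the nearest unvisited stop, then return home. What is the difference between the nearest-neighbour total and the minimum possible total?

From W: C=5, U=6, L=14, Z=18, Y=21 → choose C (5).
From C: L=9, U=10, Z=13, Y=19 → choose L (9).
From L: Z=11, U=17, Y=28 → choose Z (11).
From Z: U=23, Y=25 → choose U (23).
From U: Y=27 → choose Y (27).
NN route W → C → L → Z → U → Y → W costs 96.
Optimal: W → Y → Z → L → C → U → W costs 82 (by enumerating all 60 distinct tours).
Excess = 96 − 82 = 14.

14 m longer than the optimal tour.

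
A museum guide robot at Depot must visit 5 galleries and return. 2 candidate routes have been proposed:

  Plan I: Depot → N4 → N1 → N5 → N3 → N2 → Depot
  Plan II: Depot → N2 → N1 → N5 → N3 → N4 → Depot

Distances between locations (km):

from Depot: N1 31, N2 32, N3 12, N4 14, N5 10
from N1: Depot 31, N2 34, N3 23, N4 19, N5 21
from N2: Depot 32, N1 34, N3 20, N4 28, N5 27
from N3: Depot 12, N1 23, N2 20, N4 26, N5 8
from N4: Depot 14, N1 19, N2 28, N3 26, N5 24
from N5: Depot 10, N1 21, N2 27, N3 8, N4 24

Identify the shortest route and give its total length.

Plan I: 14 + 19 + 21 + 8 + 20 + 32 = 114
Plan II: 32 + 34 + 21 + 8 + 26 + 14 = 135

114 km — Plan I is the shortest.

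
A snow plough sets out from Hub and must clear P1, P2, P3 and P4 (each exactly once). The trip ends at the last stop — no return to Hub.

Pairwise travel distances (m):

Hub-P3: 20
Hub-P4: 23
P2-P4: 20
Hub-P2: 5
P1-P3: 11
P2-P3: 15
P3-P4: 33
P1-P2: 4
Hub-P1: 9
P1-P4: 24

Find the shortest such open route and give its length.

Minimum one-way distance = 53 m.

There are 4! = 24 possible orderings.
Hub - P1 - P2 - P3 - P4: 9+4+15+33 = 61
Hub - P1 - P2 - P4 - P3: 9+4+20+33 = 66
Hub - P1 - P3 - P2 - P4: 9+11+15+20 = 55
Hub - P1 - P3 - P4 - P2: 9+11+33+20 = 73
Hub - P1 - P4 - P2 - P3: 9+24+20+15 = 68
Hub - P1 - P4 - P3 - P2: 9+24+33+15 = 81
Hub - P2 - P1 - P3 - P4: 5+4+11+33 = 53
Hub - P2 - P1 - P4 - P3: 5+4+24+33 = 66
Hub - P2 - P3 - P1 - P4: 5+15+11+24 = 55
Hub - P2 - P3 - P4 - P1: 5+15+33+24 = 77
Hub - P2 - P4 - P1 - P3: 5+20+24+11 = 60
Hub - P2 - P4 - P3 - P1: 5+20+33+11 = 69
Hub - P3 - P1 - P2 - P4: 20+11+4+20 = 55
Hub - P3 - P1 - P4 - P2: 20+11+24+20 = 75
… (10 more)
The minimum is 53.
One shortest path: Hub → P2 → P1 → P3 → P4.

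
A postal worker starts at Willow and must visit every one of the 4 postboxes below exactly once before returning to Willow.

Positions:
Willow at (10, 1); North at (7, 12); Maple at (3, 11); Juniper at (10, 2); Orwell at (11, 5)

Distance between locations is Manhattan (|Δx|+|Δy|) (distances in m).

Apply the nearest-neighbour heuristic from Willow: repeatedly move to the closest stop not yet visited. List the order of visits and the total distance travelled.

At Willow the remaining stops are Juniper 1, Orwell 5, North 14, Maple 17; go to Juniper.
At Juniper the remaining stops are Orwell 4, North 13, Maple 16; go to Orwell.
At Orwell the remaining stops are North 11, Maple 14; go to North.
At North the remaining stops are Maple 5; go to Maple.
Return Maple→Willow: 17.
Total = 1 + 4 + 11 + 5 + 17 = 38.

Nearest-neighbour total = 38 m; route Willow → Juniper → Orwell → North → Maple → Willow.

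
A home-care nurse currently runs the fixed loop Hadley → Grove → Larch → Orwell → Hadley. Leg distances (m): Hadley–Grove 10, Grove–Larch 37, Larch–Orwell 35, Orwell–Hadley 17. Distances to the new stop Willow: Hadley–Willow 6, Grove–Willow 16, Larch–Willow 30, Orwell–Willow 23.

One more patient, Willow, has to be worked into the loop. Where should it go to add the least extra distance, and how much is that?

Insertion cost between consecutive stops i–j is d(i,Willow) + d(Willow,j) − d(i,j):
  between Hadley and Grove: 6 + 16 − 10 = 12
  between Grove and Larch: 16 + 30 − 37 = 9
  between Larch and Orwell: 30 + 23 − 35 = 18
  between Orwell and Hadley: 23 + 6 − 17 = 12
Cheapest insertion is between Grove and Larch, adding 9.
New total = 99 + 9 = 108.

Adding 9 m by placing Willow on the Grove–Larch leg.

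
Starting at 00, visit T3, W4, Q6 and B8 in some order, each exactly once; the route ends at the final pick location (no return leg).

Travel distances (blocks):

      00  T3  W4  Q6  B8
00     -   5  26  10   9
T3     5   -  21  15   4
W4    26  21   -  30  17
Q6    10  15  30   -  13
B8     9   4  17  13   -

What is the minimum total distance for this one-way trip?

Shortest open route: 46 blocks.

There are 4! = 24 possible orderings.
00 - T3 - W4 - Q6 - B8: 5+21+30+13 = 69
00 - T3 - W4 - B8 - Q6: 5+21+17+13 = 56
00 - T3 - Q6 - W4 - B8: 5+15+30+17 = 67
00 - T3 - Q6 - B8 - W4: 5+15+13+17 = 50
00 - T3 - B8 - W4 - Q6: 5+4+17+30 = 56
00 - T3 - B8 - Q6 - W4: 5+4+13+30 = 52
00 - W4 - T3 - Q6 - B8: 26+21+15+13 = 75
00 - W4 - T3 - B8 - Q6: 26+21+4+13 = 64
00 - W4 - Q6 - T3 - B8: 26+30+15+4 = 75
00 - W4 - Q6 - B8 - T3: 26+30+13+4 = 73
00 - W4 - B8 - T3 - Q6: 26+17+4+15 = 62
00 - W4 - B8 - Q6 - T3: 26+17+13+15 = 71
00 - Q6 - T3 - W4 - B8: 10+15+21+17 = 63
00 - Q6 - T3 - B8 - W4: 10+15+4+17 = 46
… (10 more)
The minimum is 46.
One shortest path: 00 → Q6 → T3 → B8 → W4.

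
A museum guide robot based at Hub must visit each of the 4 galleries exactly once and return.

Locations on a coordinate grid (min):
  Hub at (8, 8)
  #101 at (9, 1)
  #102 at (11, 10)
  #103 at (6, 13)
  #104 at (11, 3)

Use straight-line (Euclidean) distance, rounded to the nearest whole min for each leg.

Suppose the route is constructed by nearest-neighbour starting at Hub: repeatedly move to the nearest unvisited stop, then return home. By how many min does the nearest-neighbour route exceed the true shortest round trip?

The nearest-neighbour route is 3 min longer than optimal.

Hub: #102=4, #103=5, #104=6, #101=7 ⇒ #102
#102: #103=6, #104=7, #101=9 ⇒ #103
#103: #104=11, #101=12 ⇒ #104
#104: #101=3 ⇒ #101
NN route Hub → #102 → #103 → #104 → #101 → Hub costs 31.
Optimal: Hub → #101 → #104 → #102 → #103 → Hub costs 28 (by enumerating all 12 distinct tours).
Excess = 31 − 28 = 3.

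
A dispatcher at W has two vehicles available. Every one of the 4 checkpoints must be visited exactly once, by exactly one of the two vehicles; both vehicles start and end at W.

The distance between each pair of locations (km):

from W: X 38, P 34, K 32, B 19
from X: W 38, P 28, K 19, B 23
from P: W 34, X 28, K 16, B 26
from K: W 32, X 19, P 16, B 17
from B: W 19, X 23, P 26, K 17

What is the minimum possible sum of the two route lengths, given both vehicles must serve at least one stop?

145 km — the smallest possible combined total.

Try each way of splitting the stops between the two vehicles (each non-empty) and, for each split, find the best tour for each vehicle:
  {X} + {P, K, B}: 76 + 86 = 162
  {P} + {X, K, B}: 68 + 93 = 161
  {X, P} + {K, B}: 100 + 68 = 168
  {K} + {X, P, B}: 64 + 104 = 168
  {X, K} + {P, B}: 89 + 79 = 168
  {P, K} + {X, B}: 82 + 80 = 162
  … (7 splits in total)
  {X, P, K} + {B}: 107 + 38 = 145  ← best
Best: vehicle 1 W → X → K → P → W = 107; vehicle 2 W → B → W = 38; combined 145.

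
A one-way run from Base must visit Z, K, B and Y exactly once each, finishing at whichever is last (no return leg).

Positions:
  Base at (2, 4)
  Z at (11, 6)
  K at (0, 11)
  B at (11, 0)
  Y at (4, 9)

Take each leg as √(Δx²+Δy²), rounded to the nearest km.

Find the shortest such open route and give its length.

Minimum one-way distance = 25 km.

There are 4! = 24 possible orderings.
Base - Z - K - B - Y: 9+12+16+11 = 48
Base - Z - K - Y - B: 9+12+4+11 = 36
Base - Z - B - K - Y: 9+6+16+4 = 35
Base - Z - B - Y - K: 9+6+11+4 = 30
Base - Z - Y - K - B: 9+8+4+16 = 37
Base - Z - Y - B - K: 9+8+11+16 = 44
Base - K - Z - B - Y: 7+12+6+11 = 36
Base - K - Z - Y - B: 7+12+8+11 = 38
Base - K - B - Z - Y: 7+16+6+8 = 37
Base - K - B - Y - Z: 7+16+11+8 = 42
Base - K - Y - Z - B: 7+4+8+6 = 25
Base - K - Y - B - Z: 7+4+11+6 = 28
Base - B - Z - K - Y: 10+6+12+4 = 32
Base - B - Z - Y - K: 10+6+8+4 = 28
… (10 more)
The minimum is 25.
One shortest path: Base → K → Y → Z → B.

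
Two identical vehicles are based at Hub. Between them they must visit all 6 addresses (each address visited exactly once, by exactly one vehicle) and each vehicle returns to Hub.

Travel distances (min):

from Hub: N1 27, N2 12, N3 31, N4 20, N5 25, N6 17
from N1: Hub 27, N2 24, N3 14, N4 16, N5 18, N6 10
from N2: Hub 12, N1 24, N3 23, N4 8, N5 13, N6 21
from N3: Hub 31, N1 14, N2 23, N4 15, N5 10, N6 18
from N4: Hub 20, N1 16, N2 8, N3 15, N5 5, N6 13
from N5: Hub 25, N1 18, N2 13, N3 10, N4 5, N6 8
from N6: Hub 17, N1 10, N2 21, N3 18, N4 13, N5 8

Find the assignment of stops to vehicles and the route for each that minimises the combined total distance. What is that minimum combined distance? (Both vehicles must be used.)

There are 2^5 − 1 = 31 ways to divide the 6 stops into two non-empty groups. For each, the best each vehicle can do is its own shortest tour through its group:
  {N1} + {N2, N3, N4, N5, N6}: 54 + 70 = 124
  {N2} + {N1, N3, N4, N5, N6}: 24 + 76 = 100
  {N1, N2} + {N3, N4, N5, N6}: 63 + 70 = 133
  {N3} + {N1, N2, N4, N5, N6}: 62 + 70 = 132
  {N1, N3} + {N2, N4, N5, N6}: 72 + 50 = 122
  {N2, N3} + {N1, N4, N5, N6}: 66 + 70 = 136
  … (31 splits in total)
Best: vehicle 1 Hub → N2 → Hub = 24; vehicle 2 Hub → N4 → N5 → N3 → N1 → N6 → Hub = 76; combined 100.

Minimum combined distance: 100 min.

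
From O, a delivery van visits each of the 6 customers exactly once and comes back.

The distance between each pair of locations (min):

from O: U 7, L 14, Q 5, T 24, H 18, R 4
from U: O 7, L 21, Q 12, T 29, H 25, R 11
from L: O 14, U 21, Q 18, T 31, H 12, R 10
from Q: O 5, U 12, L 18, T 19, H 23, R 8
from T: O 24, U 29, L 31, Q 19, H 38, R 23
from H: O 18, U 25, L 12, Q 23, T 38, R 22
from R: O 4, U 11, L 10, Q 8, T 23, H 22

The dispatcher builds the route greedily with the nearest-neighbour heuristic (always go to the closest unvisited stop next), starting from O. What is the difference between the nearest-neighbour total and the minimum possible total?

From O: R=4, Q=5, U=7, L=14, H=18, T=24 → choose R (4).
From R: Q=8, L=10, U=11, H=22, T=23 → choose Q (8).
From Q: U=12, L=18, T=19, H=23 → choose U (12).
From U: L=21, H=25, T=29 → choose L (21).
From L: H=12, T=31 → choose H (12).
From H: T=38 → choose T (38).
NN route O → R → Q → U → L → H → T → O costs 119.
Optimal: O → U → Q → T → R → L → H → O costs 101 (by enumerating all 360 distinct tours).
Excess = 119 − 101 = 18.

Excess over optimum: 18 min.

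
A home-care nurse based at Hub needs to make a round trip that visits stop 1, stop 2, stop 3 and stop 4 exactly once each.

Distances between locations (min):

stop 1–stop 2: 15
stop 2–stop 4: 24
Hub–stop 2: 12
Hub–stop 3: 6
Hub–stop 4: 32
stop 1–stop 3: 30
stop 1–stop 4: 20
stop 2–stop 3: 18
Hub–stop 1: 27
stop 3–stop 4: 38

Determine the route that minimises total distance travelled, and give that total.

Hub→stop 1→stop 2→stop 3→stop 4→Hub: 27+15+18+38+32 = 130
Hub→stop 1→stop 2→stop 4→stop 3→Hub: 27+15+24+38+6 = 110
Hub→stop 1→stop 3→stop 2→stop 4→Hub: 27+30+18+24+32 = 131
Hub→stop 1→stop 3→stop 4→stop 2→Hub: 27+30+38+24+12 = 131
Hub→stop 1→stop 4→stop 2→stop 3→Hub: 27+20+24+18+6 = 95
Hub→stop 1→stop 4→stop 3→stop 2→Hub: 27+20+38+18+12 = 115
Hub→stop 2→stop 1→stop 3→stop 4→Hub: 12+15+30+38+32 = 127
Hub→stop 2→stop 1→stop 4→stop 3→Hub: 12+15+20+38+6 = 91
Hub→stop 2→stop 3→stop 1→stop 4→Hub: 12+18+30+20+32 = 112
Hub→stop 2→stop 4→stop 1→stop 3→Hub: 12+24+20+30+6 = 92
Hub→stop 3→stop 1→stop 2→stop 4→Hub: 6+30+15+24+32 = 107
Hub→stop 3→stop 2→stop 1→stop 4→Hub: 6+18+15+20+32 = 91
The minimum is 91.
One optimal route: Hub → stop 2 → stop 1 → stop 4 → stop 3 → Hub (or its reverse).

Minimum total distance: 91 min.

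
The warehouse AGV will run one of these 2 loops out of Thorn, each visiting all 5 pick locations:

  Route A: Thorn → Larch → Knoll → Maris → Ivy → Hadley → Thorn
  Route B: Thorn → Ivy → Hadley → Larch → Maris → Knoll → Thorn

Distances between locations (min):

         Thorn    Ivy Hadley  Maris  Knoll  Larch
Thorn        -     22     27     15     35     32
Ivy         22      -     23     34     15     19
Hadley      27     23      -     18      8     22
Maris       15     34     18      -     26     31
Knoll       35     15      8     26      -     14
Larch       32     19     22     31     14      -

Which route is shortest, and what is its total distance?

156 min — Route A is the shortest.

Route A: 32 + 14 + 26 + 34 + 23 + 27 = 156
Route B: 22 + 23 + 22 + 31 + 26 + 35 = 159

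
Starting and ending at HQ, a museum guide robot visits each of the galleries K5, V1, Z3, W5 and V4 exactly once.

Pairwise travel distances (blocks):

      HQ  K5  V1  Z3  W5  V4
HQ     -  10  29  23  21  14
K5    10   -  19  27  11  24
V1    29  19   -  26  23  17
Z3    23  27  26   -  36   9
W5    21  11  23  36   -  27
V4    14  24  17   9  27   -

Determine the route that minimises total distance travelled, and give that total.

Minimum total distance: 93 blocks.

With 5 stops there are 5!/2 = 60 distinct round trips (a route and its reverse cost the same).
HQ-K5-V1-Z3-W5-V4-HQ: 10+19+26+36+27+14 = 132
HQ-K5-V1-Z3-V4-W5-HQ: 10+19+26+9+27+21 = 112
HQ-K5-V1-W5-Z3-V4-HQ: 10+19+23+36+9+14 = 111
HQ-K5-V1-W5-V4-Z3-HQ: 10+19+23+27+9+23 = 111
HQ-K5-V1-V4-Z3-W5-HQ: 10+19+17+9+36+21 = 112
HQ-K5-V1-V4-W5-Z3-HQ: 10+19+17+27+36+23 = 132
HQ-K5-Z3-V1-W5-V4-HQ: 10+27+26+23+27+14 = 127
HQ-K5-Z3-V1-V4-W5-HQ: 10+27+26+17+27+21 = 128
HQ-K5-Z3-W5-V1-V4-HQ: 10+27+36+23+17+14 = 127
HQ-K5-Z3-W5-V4-V1-HQ: 10+27+36+27+17+29 = 146
HQ-K5-Z3-V4-V1-W5-HQ: 10+27+9+17+23+21 = 107
HQ-K5-Z3-V4-W5-V1-HQ: 10+27+9+27+23+29 = 125
HQ-K5-W5-V1-Z3-V4-HQ: 10+11+23+26+9+14 = 93
HQ-K5-W5-V1-V4-Z3-HQ: 10+11+23+17+9+23 = 93
… (46 more)
The minimum is 93.
One optimal route: HQ → K5 → W5 → V1 → Z3 → V4 → HQ (or its reverse).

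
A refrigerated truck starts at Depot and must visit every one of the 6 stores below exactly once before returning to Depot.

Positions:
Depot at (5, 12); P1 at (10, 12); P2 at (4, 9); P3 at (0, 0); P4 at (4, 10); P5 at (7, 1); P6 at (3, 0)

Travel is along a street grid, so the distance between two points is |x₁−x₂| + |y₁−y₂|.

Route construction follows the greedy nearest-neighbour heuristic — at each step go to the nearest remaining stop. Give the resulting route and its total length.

From Depot: distances to unvisited — P4=3, P2=4, P1=5, P5=13, P6=14, P3=17. Nearest is P4 (3).
From P4: distances to unvisited — P2=1, P1=8, P6=11, P5=12, P3=14. Nearest is P2 (1).
From P2: distances to unvisited — P1=9, P6=10, P5=11, P3=13. Nearest is P1 (9).
From P1: distances to unvisited — P5=14, P6=19, P3=22. Nearest is P5 (14).
From P5: distances to unvisited — P6=5, P3=8. Nearest is P6 (5).
From P6: distances to unvisited — P3=3. Nearest is P3 (3).
Return P3→Depot: 17.
Total = 3 + 1 + 9 + 14 + 5 + 3 + 17 = 52.

52 along Depot → P4 → P2 → P1 → P5 → P6 → P3 → Depot.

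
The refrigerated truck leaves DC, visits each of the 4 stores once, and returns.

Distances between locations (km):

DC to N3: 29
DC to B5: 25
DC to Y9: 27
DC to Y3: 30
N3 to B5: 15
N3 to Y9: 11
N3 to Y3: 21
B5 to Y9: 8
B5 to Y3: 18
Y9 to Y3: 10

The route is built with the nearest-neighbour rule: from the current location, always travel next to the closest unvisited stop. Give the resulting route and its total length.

At DC the remaining stops are B5 25, Y9 27, N3 29, Y3 30; go to B5.
At B5 the remaining stops are Y9 8, N3 15, Y3 18; go to Y9.
At Y9 the remaining stops are Y3 10, N3 11; go to Y3.
At Y3 the remaining stops are N3 21; go to N3.
Return N3→DC: 29.
Total = 25 + 8 + 10 + 21 + 29 = 93.

93 km along DC → B5 → Y9 → Y3 → N3 → DC.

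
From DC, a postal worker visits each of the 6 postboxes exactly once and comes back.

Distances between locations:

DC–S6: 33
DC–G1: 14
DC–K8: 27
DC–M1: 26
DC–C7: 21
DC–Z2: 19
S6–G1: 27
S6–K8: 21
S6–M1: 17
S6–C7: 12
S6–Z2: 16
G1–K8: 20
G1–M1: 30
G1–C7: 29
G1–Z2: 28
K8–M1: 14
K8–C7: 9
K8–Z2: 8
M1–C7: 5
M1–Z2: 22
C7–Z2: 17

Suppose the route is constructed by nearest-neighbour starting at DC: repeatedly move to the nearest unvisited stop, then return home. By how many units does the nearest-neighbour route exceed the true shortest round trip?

From DC: G1=14, Z2=19, C7=21, M1=26, K8=27, S6=33 → choose G1 (14).
From G1: K8=20, S6=27, Z2=28, C7=29, M1=30 → choose K8 (20).
From K8: Z2=8, C7=9, M1=14, S6=21 → choose Z2 (8).
From Z2: S6=16, C7=17, M1=22 → choose S6 (16).
From S6: C7=12, M1=17 → choose C7 (12).
From C7: M1=5 → choose M1 (5).
NN route DC → G1 → K8 → Z2 → S6 → C7 → M1 → DC costs 101.
Optimal: DC → G1 → S6 → M1 → C7 → K8 → Z2 → DC costs 99 (by enumerating all 360 distinct tours).
Excess = 101 − 99 = 2.

The nearest-neighbour route is 2 longer than optimal.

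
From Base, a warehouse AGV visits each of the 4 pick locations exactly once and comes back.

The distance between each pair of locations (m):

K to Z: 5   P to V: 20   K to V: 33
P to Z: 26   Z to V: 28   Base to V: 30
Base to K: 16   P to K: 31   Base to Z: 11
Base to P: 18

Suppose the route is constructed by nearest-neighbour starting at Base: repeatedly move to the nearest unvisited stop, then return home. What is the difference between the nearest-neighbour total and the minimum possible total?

10 m longer than the optimal tour.

Base: Z=11, K=16, P=18, V=30 ⇒ Z
Z: K=5, P=26, V=28 ⇒ K
K: P=31, V=33 ⇒ P
P: V=20 ⇒ V
NN route Base → Z → K → P → V → Base costs 97.
Optimal: Base → P → V → K → Z → Base costs 87 (by enumerating all 12 distinct tours).
Excess = 97 − 87 = 10.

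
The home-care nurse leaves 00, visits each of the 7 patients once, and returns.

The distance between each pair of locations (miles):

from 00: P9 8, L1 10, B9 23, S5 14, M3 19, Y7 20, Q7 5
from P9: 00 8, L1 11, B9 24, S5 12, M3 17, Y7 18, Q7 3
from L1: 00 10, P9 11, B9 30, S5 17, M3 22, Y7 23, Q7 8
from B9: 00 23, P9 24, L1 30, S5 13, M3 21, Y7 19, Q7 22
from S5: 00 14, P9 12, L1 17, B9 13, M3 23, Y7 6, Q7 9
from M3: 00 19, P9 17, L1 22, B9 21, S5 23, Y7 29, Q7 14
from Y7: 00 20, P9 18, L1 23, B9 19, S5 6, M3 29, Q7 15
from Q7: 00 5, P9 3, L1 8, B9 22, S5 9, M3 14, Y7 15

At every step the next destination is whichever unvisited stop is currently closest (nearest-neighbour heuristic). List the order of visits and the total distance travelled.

At 00 the remaining stops are Q7 5, P9 8, L1 10, S5 14, M3 19, Y7 20, B9 23; go to Q7.
At Q7 the remaining stops are P9 3, L1 8, S5 9, M3 14, Y7 15, B9 22; go to P9.
At P9 the remaining stops are L1 11, S5 12, M3 17, Y7 18, B9 24; go to L1.
At L1 the remaining stops are S5 17, M3 22, Y7 23, B9 30; go to S5.
At S5 the remaining stops are Y7 6, B9 13, M3 23; go to Y7.
At Y7 the remaining stops are B9 19, M3 29; go to B9.
At B9 the remaining stops are M3 21; go to M3.
Return M3→00: 19.
Total = 5 + 3 + 11 + 17 + 6 + 19 + 21 + 19 = 101.

Nearest-neighbour total = 101 miles; route 00 → Q7 → P9 → L1 → S5 → Y7 → B9 → M3 → 00.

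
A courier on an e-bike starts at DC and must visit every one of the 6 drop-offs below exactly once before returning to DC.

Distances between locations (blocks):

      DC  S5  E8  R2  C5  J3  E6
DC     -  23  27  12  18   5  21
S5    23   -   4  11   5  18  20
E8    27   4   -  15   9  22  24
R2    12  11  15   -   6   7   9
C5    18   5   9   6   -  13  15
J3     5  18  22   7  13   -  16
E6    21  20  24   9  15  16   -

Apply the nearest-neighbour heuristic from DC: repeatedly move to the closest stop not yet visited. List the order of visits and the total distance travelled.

DC → [J3:5 / R2:12 / C5:18 / E6:21 / S5:23 / E8:27] → J3 (5)
J3 → [R2:7 / C5:13 / E6:16 / S5:18 / E8:22] → R2 (7)
R2 → [C5:6 / E6:9 / S5:11 / E8:15] → C5 (6)
C5 → [S5:5 / E8:9 / E6:15] → S5 (5)
S5 → [E8:4 / E6:20] → E8 (4)
E8 → [E6:24] → E6 (24)
Return E6→DC: 21.
Total = 5 + 7 + 6 + 5 + 4 + 24 + 21 = 72.

Nearest-neighbour total = 72 blocks; route DC → J3 → R2 → C5 → S5 → E8 → E6 → DC.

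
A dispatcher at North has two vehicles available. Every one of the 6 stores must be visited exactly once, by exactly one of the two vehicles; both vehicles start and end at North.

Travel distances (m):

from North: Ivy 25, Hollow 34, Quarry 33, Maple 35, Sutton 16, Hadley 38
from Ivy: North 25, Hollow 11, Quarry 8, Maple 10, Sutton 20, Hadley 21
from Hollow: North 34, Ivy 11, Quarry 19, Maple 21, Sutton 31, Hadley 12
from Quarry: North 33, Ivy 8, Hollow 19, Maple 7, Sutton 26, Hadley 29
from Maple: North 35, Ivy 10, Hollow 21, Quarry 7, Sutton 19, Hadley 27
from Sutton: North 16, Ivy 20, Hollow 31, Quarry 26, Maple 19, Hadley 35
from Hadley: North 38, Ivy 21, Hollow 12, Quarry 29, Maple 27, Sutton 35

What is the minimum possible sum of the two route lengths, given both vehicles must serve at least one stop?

There are 2^5 − 1 = 31 ways to divide the 6 stops into two non-empty groups. For each, the best each vehicle can do is its own shortest tour through its group:
  {Ivy} + {Hollow, Quarry, Maple, Sutton, Hadley}: 50 + 111 = 161
  {Hollow} + {Ivy, Quarry, Maple, Sutton, Hadley}: 68 + 109 = 177
  {Ivy, Hollow} + {Quarry, Maple, Sutton, Hadley}: 70 + 109 = 179
  {Quarry} + {Ivy, Hollow, Maple, Sutton, Hadley}: 66 + 106 = 172
  {Ivy, Quarry} + {Hollow, Maple, Sutton, Hadley}: 66 + 106 = 172
  {Hollow, Quarry} + {Ivy, Maple, Sutton, Hadley}: 86 + 104 = 190
  … (31 splits in total)
  {Sutton} + {Ivy, Hollow, Quarry, Maple, Hadley}: 32 + 111 = 143  ← best
Best: vehicle 1 North → Sutton → North = 32; vehicle 2 North → Ivy → Quarry → Maple → Hollow → Hadley → North = 111; combined 143.

143 m — the smallest possible combined total.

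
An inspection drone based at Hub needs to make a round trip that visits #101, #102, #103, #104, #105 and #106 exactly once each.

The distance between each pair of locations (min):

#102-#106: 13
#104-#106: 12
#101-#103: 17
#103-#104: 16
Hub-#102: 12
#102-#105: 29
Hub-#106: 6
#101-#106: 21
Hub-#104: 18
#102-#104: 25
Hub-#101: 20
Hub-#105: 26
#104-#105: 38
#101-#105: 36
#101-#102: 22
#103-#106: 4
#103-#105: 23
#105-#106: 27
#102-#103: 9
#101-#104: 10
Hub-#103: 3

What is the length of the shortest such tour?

Minimum total distance: 105 min.

There are 360 distinct closed tours to check (reversals are equivalent).
Hub-#101-#102-#103-#104-#105-#106-Hub: 20+22+9+16+38+27+6 = 138
Hub-#101-#102-#103-#104-#106-#105-Hub: 20+22+9+16+12+27+26 = 132
Hub-#101-#102-#103-#105-#104-#106-Hub: 20+22+9+23+38+12+6 = 130
Hub-#101-#102-#103-#105-#106-#104-Hub: 20+22+9+23+27+12+18 = 131
Hub-#101-#102-#103-#106-#104-#105-Hub: 20+22+9+4+12+38+26 = 131
Hub-#101-#102-#103-#106-#105-#104-Hub: 20+22+9+4+27+38+18 = 138
Hub-#101-#102-#104-#103-#105-#106-Hub: 20+22+25+16+23+27+6 = 139
Hub-#101-#102-#104-#103-#106-#105-Hub: 20+22+25+16+4+27+26 = 140
… (352 more)
Hub-#103-#102-#105-#101-#104-#106-Hub: 3+9+29+36+10+12+6 = 105  ← best
The minimum is 105.
One optimal route: Hub → #103 → #102 → #105 → #101 → #104 → #106 → Hub (or its reverse).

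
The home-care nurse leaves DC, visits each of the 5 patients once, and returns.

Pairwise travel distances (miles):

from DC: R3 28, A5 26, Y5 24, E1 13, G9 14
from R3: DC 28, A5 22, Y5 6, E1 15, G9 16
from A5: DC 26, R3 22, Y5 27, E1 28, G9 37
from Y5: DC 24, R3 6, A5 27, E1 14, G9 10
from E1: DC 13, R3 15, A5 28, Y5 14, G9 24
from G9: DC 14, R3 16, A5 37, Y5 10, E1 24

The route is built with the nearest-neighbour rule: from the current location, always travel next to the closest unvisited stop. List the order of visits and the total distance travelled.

Nearest-neighbour total = 112 miles; route DC → E1 → Y5 → R3 → G9 → A5 → DC.

From DC: distances to unvisited — E1=13, G9=14, Y5=24, A5=26, R3=28. Nearest is E1 (13).
From E1: distances to unvisited — Y5=14, R3=15, G9=24, A5=28. Nearest is Y5 (14).
From Y5: distances to unvisited — R3=6, G9=10, A5=27. Nearest is R3 (6).
From R3: distances to unvisited — G9=16, A5=22. Nearest is G9 (16).
From G9: distances to unvisited — A5=37. Nearest is A5 (37).
Return A5→DC: 26.
Total = 13 + 14 + 6 + 16 + 37 + 26 = 112.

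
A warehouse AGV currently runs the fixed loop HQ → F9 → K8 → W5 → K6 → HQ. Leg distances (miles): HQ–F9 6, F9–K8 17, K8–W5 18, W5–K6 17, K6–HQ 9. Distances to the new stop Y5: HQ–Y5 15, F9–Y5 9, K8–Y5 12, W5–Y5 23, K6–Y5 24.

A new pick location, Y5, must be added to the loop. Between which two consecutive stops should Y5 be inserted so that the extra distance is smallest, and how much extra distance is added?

Insertion cost between consecutive stops i–j is d(i,Y5) + d(Y5,j) − d(i,j):
  between HQ and F9: 15 + 9 − 6 = 18
  between F9 and K8: 9 + 12 − 17 = 4
  between K8 and W5: 12 + 23 − 18 = 17
  between W5 and K6: 23 + 24 − 17 = 30
  between K6 and HQ: 24 + 15 − 9 = 30
Cheapest insertion is between F9 and K8, adding 4.
New total = 67 + 4 = 71.

+4 miles — insert Y5 between F9 and K8.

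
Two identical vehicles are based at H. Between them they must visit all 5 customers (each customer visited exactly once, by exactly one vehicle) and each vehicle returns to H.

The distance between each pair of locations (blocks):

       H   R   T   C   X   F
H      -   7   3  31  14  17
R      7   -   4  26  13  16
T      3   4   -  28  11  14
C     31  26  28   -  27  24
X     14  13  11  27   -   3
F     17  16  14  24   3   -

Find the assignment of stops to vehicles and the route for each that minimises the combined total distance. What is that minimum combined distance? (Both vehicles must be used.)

80 blocks — the smallest possible combined total.

Check every non-empty split of the stops between the two vehicles; for each half take its own optimal tour:
  {R} + {T, C, X, F}: 14 + 72 = 86
  {T} + {R, C, X, F}: 6 + 74 = 80
  {R, T} + {C, X, F}: 14 + 72 = 86
  {C} + {R, T, X, F}: 62 + 40 = 102
  {R, C} + {T, X, F}: 64 + 34 = 98
  {T, C} + {R, X, F}: 62 + 40 = 102
  … (15 splits in total)
Best: vehicle 1 H → T → H = 6; vehicle 2 H → R → C → F → X → H = 74; combined 80.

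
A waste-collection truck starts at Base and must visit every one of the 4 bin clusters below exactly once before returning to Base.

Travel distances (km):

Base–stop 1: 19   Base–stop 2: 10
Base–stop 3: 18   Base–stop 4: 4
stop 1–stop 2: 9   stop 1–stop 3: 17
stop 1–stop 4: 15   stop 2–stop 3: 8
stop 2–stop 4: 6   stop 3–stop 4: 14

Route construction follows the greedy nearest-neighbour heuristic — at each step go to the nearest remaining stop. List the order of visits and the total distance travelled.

At Base the remaining stops are stop 4 4, stop 2 10, stop 3 18, stop 1 19; go to stop 4.
At stop 4 the remaining stops are stop 2 6, stop 3 14, stop 1 15; go to stop 2.
At stop 2 the remaining stops are stop 3 8, stop 1 9; go to stop 3.
At stop 3 the remaining stops are stop 1 17; go to stop 1.
Return stop 1→Base: 19.
Total = 4 + 6 + 8 + 17 + 19 = 54.

Total distance 54 km via the nearest-neighbour route Base → stop 4 → stop 2 → stop 3 → stop 1 → Base.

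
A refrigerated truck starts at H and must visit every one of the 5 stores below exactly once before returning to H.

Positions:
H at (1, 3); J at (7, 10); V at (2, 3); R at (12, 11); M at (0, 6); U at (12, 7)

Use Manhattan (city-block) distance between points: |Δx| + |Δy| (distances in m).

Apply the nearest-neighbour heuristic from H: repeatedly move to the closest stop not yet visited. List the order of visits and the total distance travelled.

H → [V:1 / M:4 / J:13 / U:15 / R:19] → V (1)
V → [M:5 / J:12 / U:14 / R:18] → M (5)
M → [J:11 / U:13 / R:17] → J (11)
J → [R:6 / U:8] → R (6)
R → [U:4] → U (4)
Return U→H: 15.
Total = 1 + 5 + 11 + 6 + 4 + 15 = 42.

Total distance 42 m via the nearest-neighbour route H → V → M → J → R → U → H.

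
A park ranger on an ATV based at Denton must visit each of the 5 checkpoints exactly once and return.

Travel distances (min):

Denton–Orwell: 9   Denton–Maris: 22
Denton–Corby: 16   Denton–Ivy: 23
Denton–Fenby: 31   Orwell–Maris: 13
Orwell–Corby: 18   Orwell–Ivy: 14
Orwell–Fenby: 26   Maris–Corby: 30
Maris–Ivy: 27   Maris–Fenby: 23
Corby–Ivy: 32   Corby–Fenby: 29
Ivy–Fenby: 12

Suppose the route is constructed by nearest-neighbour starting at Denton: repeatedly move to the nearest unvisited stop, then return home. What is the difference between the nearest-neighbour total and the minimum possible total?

Denton: Orwell=9, Corby=16, Maris=22, Ivy=23, Fenby=31 ⇒ Orwell
Orwell: Maris=13, Ivy=14, Corby=18, Fenby=26 ⇒ Maris
Maris: Fenby=23, Ivy=27, Corby=30 ⇒ Fenby
Fenby: Ivy=12, Corby=29 ⇒ Ivy
Ivy: Corby=32 ⇒ Corby
NN route Denton → Orwell → Maris → Fenby → Ivy → Corby → Denton costs 105.
Optimal: Denton → Orwell → Ivy → Fenby → Maris → Corby → Denton costs 104 (by enumerating all 60 distinct tours).
Excess = 105 − 104 = 1.

1 min longer than the optimal tour.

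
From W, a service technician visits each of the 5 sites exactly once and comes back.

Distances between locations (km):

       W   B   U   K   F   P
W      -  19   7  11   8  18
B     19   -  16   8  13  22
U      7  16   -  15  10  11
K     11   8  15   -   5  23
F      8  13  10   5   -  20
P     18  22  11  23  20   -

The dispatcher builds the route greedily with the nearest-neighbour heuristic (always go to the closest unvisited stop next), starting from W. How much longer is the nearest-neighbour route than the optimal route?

From W: U=7, F=8, K=11, P=18, B=19 → choose U (7).
From U: F=10, P=11, K=15, B=16 → choose F (10).
From F: K=5, B=13, P=20 → choose K (5).
From K: B=8, P=23 → choose B (8).
From B: P=22 → choose P (22).
NN route W → U → F → K → B → P → W costs 70.
Optimal: W → U → P → B → K → F → W costs 61 (by enumerating all 60 distinct tours).
Excess = 70 − 61 = 9.

9 km longer than the optimal tour.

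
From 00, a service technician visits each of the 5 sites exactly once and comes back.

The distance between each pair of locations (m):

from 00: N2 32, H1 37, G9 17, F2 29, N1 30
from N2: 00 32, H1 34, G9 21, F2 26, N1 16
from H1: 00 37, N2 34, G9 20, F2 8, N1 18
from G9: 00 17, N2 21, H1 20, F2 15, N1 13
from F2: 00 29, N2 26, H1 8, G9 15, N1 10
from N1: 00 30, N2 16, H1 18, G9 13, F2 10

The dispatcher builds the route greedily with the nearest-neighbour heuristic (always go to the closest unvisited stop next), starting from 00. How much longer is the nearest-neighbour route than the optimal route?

From 00: G9=17, F2=29, N1=30, N2=32, H1=37 → choose G9 (17).
From G9: N1=13, F2=15, H1=20, N2=21 → choose N1 (13).
From N1: F2=10, N2=16, H1=18 → choose F2 (10).
From F2: H1=8, N2=26 → choose H1 (8).
From H1: N2=34 → choose N2 (34).
NN route 00 → G9 → N1 → F2 → H1 → N2 → 00 costs 114.
Optimal: 00 → N2 → N1 → F2 → H1 → G9 → 00 costs 103 (by enumerating all 60 distinct tours).
Excess = 114 − 103 = 11.

Excess over optimum: 11 m.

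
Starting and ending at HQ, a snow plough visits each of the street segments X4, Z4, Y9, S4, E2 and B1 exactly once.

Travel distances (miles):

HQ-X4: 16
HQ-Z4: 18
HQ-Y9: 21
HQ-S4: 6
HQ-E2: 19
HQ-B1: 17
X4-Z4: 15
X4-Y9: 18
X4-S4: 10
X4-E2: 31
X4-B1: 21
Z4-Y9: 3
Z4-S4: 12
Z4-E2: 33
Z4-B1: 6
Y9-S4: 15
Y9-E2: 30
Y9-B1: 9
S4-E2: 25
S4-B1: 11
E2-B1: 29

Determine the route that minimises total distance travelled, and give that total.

Minimum total distance: 91 miles.

With 6 stops there are 6!/2 = 360 distinct round trips (a route and its reverse cost the same).
HQ → X4 → Z4 → Y9 → S4 → E2 → B1 → HQ: 16+15+3+15+25+29+17 = 120
HQ → X4 → Z4 → Y9 → S4 → B1 → E2 → HQ: 16+15+3+15+11+29+19 = 108
HQ → X4 → Z4 → Y9 → E2 → S4 → B1 → HQ: 16+15+3+30+25+11+17 = 117
HQ → X4 → Z4 → Y9 → E2 → B1 → S4 → HQ: 16+15+3+30+29+11+6 = 110
HQ → X4 → Z4 → Y9 → B1 → S4 → E2 → HQ: 16+15+3+9+11+25+19 = 98
HQ → X4 → Z4 → Y9 → B1 → E2 → S4 → HQ: 16+15+3+9+29+25+6 = 103
HQ → X4 → Z4 → S4 → Y9 → E2 → B1 → HQ: 16+15+12+15+30+29+17 = 134
HQ → X4 → Z4 → S4 → Y9 → B1 → E2 → HQ: 16+15+12+15+9+29+19 = 115
… (352 more)
HQ → S4 → X4 → Z4 → Y9 → B1 → E2 → HQ: 6+10+15+3+9+29+19 = 91  ← best
The minimum is 91.
One optimal route: HQ → S4 → X4 → Z4 → Y9 → B1 → E2 → HQ (or its reverse).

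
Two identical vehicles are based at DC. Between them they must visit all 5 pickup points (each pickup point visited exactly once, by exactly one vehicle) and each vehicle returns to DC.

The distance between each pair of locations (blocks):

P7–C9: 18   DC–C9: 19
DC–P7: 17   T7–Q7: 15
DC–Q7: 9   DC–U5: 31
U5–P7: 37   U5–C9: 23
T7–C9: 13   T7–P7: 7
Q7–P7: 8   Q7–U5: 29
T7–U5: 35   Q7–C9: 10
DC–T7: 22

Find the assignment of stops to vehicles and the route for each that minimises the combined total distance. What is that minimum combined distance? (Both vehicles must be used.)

Minimum combined distance: 109 blocks.

There are 2^4 − 1 = 15 ways to divide the 5 stops into two non-empty groups. For each, the best each vehicle can do is its own shortest tour through its group:
  {T7} + {Q7, U5, P7, C9}: 44 + 89 = 133
  {Q7} + {T7, U5, P7, C9}: 18 + 91 = 109
  {T7, Q7} + {U5, P7, C9}: 46 + 89 = 135
  {U5} + {T7, Q7, P7, C9}: 62 + 56 = 118
  {T7, U5} + {Q7, P7, C9}: 88 + 54 = 142
  {Q7, U5} + {T7, P7, C9}: 69 + 56 = 125
  … (15 splits in total)
Best: vehicle 1 DC → Q7 → DC = 18; vehicle 2 DC → U5 → C9 → T7 → P7 → DC = 91; combined 109.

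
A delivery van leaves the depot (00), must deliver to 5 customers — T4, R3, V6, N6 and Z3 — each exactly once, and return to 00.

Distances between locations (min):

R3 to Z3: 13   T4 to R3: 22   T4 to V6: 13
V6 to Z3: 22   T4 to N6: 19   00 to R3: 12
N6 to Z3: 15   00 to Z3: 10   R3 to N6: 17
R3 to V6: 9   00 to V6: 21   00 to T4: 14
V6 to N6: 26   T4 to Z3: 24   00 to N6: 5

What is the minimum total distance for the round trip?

00 → T4 → R3 → V6 → N6 → Z3 → 00: 14+22+9+26+15+10 = 96
00 → T4 → R3 → V6 → Z3 → N6 → 00: 14+22+9+22+15+5 = 87
00 → T4 → R3 → N6 → V6 → Z3 → 00: 14+22+17+26+22+10 = 111
00 → T4 → R3 → N6 → Z3 → V6 → 00: 14+22+17+15+22+21 = 111
00 → T4 → R3 → Z3 → V6 → N6 → 00: 14+22+13+22+26+5 = 102
00 → T4 → R3 → Z3 → N6 → V6 → 00: 14+22+13+15+26+21 = 111
00 → T4 → V6 → R3 → N6 → Z3 → 00: 14+13+9+17+15+10 = 78
00 → T4 → V6 → R3 → Z3 → N6 → 00: 14+13+9+13+15+5 = 69
00 → T4 → V6 → N6 → R3 → Z3 → 00: 14+13+26+17+13+10 = 93
00 → T4 → V6 → N6 → Z3 → R3 → 00: 14+13+26+15+13+12 = 93
00 → T4 → V6 → Z3 → R3 → N6 → 00: 14+13+22+13+17+5 = 84
00 → T4 → V6 → Z3 → N6 → R3 → 00: 14+13+22+15+17+12 = 93
00 → T4 → N6 → R3 → V6 → Z3 → 00: 14+19+17+9+22+10 = 91
00 → T4 → N6 → R3 → Z3 → V6 → 00: 14+19+17+13+22+21 = 106
… (46 more)
The minimum is 69.
One optimal route: 00 → T4 → V6 → R3 → Z3 → N6 → 00 (or its reverse).

Minimum total distance: 69 min.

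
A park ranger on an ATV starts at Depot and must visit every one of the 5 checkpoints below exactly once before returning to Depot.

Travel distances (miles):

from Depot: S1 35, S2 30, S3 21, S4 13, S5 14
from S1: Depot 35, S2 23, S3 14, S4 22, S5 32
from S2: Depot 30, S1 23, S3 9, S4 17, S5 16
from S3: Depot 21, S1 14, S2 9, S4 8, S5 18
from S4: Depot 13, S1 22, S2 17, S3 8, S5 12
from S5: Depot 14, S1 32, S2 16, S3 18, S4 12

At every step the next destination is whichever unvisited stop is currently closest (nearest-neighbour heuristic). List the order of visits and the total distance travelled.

Total distance 113 miles via the nearest-neighbour route Depot → S4 → S3 → S2 → S5 → S1 → Depot.

Depot → [S4:13 / S5:14 / S3:21 / S2:30 / S1:35] → S4 (13)
S4 → [S3:8 / S5:12 / S2:17 / S1:22] → S3 (8)
S3 → [S2:9 / S1:14 / S5:18] → S2 (9)
S2 → [S5:16 / S1:23] → S5 (16)
S5 → [S1:32] → S1 (32)
Return S1→Depot: 35.
Total = 13 + 8 + 9 + 16 + 32 + 35 = 113.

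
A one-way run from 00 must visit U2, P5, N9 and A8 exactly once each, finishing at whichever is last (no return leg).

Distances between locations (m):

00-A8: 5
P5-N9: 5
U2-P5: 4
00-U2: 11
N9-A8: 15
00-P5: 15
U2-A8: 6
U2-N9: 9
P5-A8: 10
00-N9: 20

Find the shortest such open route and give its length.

There are 4! = 24 possible orderings.
00→U2→P5→N9→A8: 11+4+5+15 = 35
00→U2→P5→A8→N9: 11+4+10+15 = 40
00→U2→N9→P5→A8: 11+9+5+10 = 35
00→U2→N9→A8→P5: 11+9+15+10 = 45
00→U2→A8→P5→N9: 11+6+10+5 = 32
00→U2→A8→N9→P5: 11+6+15+5 = 37
00→P5→U2→N9→A8: 15+4+9+15 = 43
00→P5→U2→A8→N9: 15+4+6+15 = 40
00→P5→N9→U2→A8: 15+5+9+6 = 35
00→P5→N9→A8→U2: 15+5+15+6 = 41
00→P5→A8→U2→N9: 15+10+6+9 = 40
00→P5→A8→N9→U2: 15+10+15+9 = 49
00→N9→U2→P5→A8: 20+9+4+10 = 43
00→N9→U2→A8→P5: 20+9+6+10 = 45
… (10 more)
00→A8→U2→P5→N9: 5+6+4+5 = 20  ← best
The minimum is 20.
One shortest path: 00 → A8 → U2 → P5 → N9.

20 m — the minimum one-way total.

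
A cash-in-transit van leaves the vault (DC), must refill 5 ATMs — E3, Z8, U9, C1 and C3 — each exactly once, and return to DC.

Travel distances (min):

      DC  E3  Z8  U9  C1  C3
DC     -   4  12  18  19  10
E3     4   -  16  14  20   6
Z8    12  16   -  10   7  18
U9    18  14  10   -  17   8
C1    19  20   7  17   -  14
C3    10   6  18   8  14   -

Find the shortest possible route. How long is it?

Shortest round trip = 54 min.

There are 60 distinct closed tours to check (reversals are equivalent).
DC → E3 → Z8 → U9 → C1 → C3 → DC: 4+16+10+17+14+10 = 71
DC → E3 → Z8 → U9 → C3 → C1 → DC: 4+16+10+8+14+19 = 71
DC → E3 → Z8 → C1 → U9 → C3 → DC: 4+16+7+17+8+10 = 62
DC → E3 → Z8 → C1 → C3 → U9 → DC: 4+16+7+14+8+18 = 67
DC → E3 → Z8 → C3 → U9 → C1 → DC: 4+16+18+8+17+19 = 82
DC → E3 → Z8 → C3 → C1 → U9 → DC: 4+16+18+14+17+18 = 87
DC → E3 → U9 → Z8 → C1 → C3 → DC: 4+14+10+7+14+10 = 59
DC → E3 → U9 → Z8 → C3 → C1 → DC: 4+14+10+18+14+19 = 79
DC → E3 → U9 → C1 → Z8 → C3 → DC: 4+14+17+7+18+10 = 70
DC → E3 → U9 → C1 → C3 → Z8 → DC: 4+14+17+14+18+12 = 79
DC → E3 → U9 → C3 → Z8 → C1 → DC: 4+14+8+18+7+19 = 70
DC → E3 → U9 → C3 → C1 → Z8 → DC: 4+14+8+14+7+12 = 59
DC → E3 → C1 → Z8 → U9 → C3 → DC: 4+20+7+10+8+10 = 59
DC → E3 → C1 → Z8 → C3 → U9 → DC: 4+20+7+18+8+18 = 75
… (46 more)
DC → E3 → C3 → U9 → Z8 → C1 → DC: 4+6+8+10+7+19 = 54  ← best
The minimum is 54.
One optimal route: DC → E3 → C3 → U9 → Z8 → C1 → DC (or its reverse).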